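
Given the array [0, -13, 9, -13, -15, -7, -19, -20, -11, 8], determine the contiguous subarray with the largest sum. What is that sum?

Using Kadane's algorithm on [0, -13, 9, -13, -15, -7, -19, -20, -11, 8]:

Scanning through the array:
Position 1 (value -13): max_ending_here = -13, max_so_far = 0
Position 2 (value 9): max_ending_here = 9, max_so_far = 9
Position 3 (value -13): max_ending_here = -4, max_so_far = 9
Position 4 (value -15): max_ending_here = -15, max_so_far = 9
Position 5 (value -7): max_ending_here = -7, max_so_far = 9
Position 6 (value -19): max_ending_here = -19, max_so_far = 9
Position 7 (value -20): max_ending_here = -20, max_so_far = 9
Position 8 (value -11): max_ending_here = -11, max_so_far = 9
Position 9 (value 8): max_ending_here = 8, max_so_far = 9

Maximum subarray: [9]
Maximum sum: 9

The maximum subarray is [9] with sum 9. This subarray runs from index 2 to index 2.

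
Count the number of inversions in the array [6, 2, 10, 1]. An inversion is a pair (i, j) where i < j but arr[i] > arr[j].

Finding inversions in [6, 2, 10, 1]:

(0, 1): arr[0]=6 > arr[1]=2
(0, 3): arr[0]=6 > arr[3]=1
(1, 3): arr[1]=2 > arr[3]=1
(2, 3): arr[2]=10 > arr[3]=1

Total inversions: 4

The array has 4 inversion(s): (0,1), (0,3), (1,3), (2,3). Each pair (i,j) satisfies i < j and arr[i] > arr[j].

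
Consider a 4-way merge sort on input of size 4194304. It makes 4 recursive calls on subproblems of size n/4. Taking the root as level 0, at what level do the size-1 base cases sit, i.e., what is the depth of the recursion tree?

For divide and conquer with division factor 4:

Problem sizes at each level:
Level 0: 4194304
Level 1: 1048576
Level 2: 262144
Level 3: 65536
Level 4: 16384
Level 5: 4096
Level 6: 1024
Level 7: 256
Level 8: 64
Level 9: 16
Level 10: 4
Level 11: 1

The root is level 0 and the size-1 base case is level 11 (the tree spans levels 0 through 11, i.e. 12 levels counting the root), so the depth is the number of divisions: log_4(4194304) = 11

The recursion tree depth is log_4(4194304) = 11. At each level, the problem size is divided by 4, so it takes 11 divisions to reduce to a base case of size 1. The algorithm makes 4 recursive calls at each level.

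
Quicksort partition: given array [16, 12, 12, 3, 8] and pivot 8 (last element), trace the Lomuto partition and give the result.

Lomuto partition with pivot = 8:

Initial array: [16, 12, 12, 3, 8]

arr[0]=16 > 8: no swap
arr[1]=12 > 8: no swap
arr[2]=12 > 8: no swap
arr[3]=3 <= 8: swap with position 0, array becomes [3, 12, 12, 16, 8]

Place pivot at position 1: [3, 8, 12, 16, 12]
Pivot position: 1

After partitioning with pivot 8, the array becomes [3, 8, 12, 16, 12]. The pivot is placed at index 1. All elements to the left of the pivot are <= 8, and all elements to the right are > 8.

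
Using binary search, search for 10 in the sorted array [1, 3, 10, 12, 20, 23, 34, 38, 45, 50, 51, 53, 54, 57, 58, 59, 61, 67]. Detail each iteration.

Binary search for 10 in [1, 3, 10, 12, 20, 23, 34, 38, 45, 50, 51, 53, 54, 57, 58, 59, 61, 67]:

lo=0, hi=17, mid=8, arr[mid]=45 -> 45 > 10, search left half
lo=0, hi=7, mid=3, arr[mid]=12 -> 12 > 10, search left half
lo=0, hi=2, mid=1, arr[mid]=3 -> 3 < 10, search right half
lo=2, hi=2, mid=2, arr[mid]=10 -> Found target at index 2!

Binary search finds 10 at index 2 after 4 comparisons. The search repeatedly halves the search space by comparing with the middle element.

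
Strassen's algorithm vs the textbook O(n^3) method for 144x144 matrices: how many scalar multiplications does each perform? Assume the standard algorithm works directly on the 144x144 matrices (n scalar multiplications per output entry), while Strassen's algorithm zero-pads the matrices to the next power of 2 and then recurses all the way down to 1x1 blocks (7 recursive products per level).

Matrix multiplication for 144x144 matrices:

Strassen's algorithm requires power-of-2 dimensions. Pad 144x144 to 256x256 (next power of 2).

Standard algorithm: 144^3 = 2985984 multiplications
Strassen's algorithm: 7^(log2(256)) = 7^8 = 5764801 multiplications
Difference: 2985984 - 5764801 = -2778817 (Strassen uses MORE here due to padding overhead — for small or just-over-power-of-2 n, padding can outweigh the per-level savings)

Standard: 2985984 multiplications (144^3). Strassen: 5764801 multiplications (7^8, after padding to 256x256). Strassen reduces 8 recursive multiplications to 7 at each level.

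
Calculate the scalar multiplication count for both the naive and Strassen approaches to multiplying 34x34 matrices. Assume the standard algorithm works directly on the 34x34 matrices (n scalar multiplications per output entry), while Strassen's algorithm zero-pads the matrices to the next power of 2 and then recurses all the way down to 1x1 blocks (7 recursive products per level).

Matrix multiplication for 34x34 matrices:

Strassen's algorithm requires power-of-2 dimensions. Pad 34x34 to 64x64 (next power of 2).

Standard algorithm: 34^3 = 39304 multiplications
Strassen's algorithm: 7^(log2(64)) = 7^6 = 117649 multiplications
Difference: 39304 - 117649 = -78345 (Strassen uses MORE here due to padding overhead — for small or just-over-power-of-2 n, padding can outweigh the per-level savings)

Standard: 39304 multiplications (34^3). Strassen: 117649 multiplications (7^6, after padding to 64x64). Strassen reduces 8 recursive multiplications to 7 at each level.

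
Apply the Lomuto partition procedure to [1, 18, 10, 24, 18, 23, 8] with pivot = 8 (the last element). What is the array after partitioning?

Lomuto partition with pivot = 8:

Initial array: [1, 18, 10, 24, 18, 23, 8]

arr[0]=1 <= 8: swap with position 0, array becomes [1, 18, 10, 24, 18, 23, 8]
arr[1]=18 > 8: no swap
arr[2]=10 > 8: no swap
arr[3]=24 > 8: no swap
arr[4]=18 > 8: no swap
arr[5]=23 > 8: no swap

Place pivot at position 1: [1, 8, 10, 24, 18, 23, 18]
Pivot position: 1

After partitioning with pivot 8, the array becomes [1, 8, 10, 24, 18, 23, 18]. The pivot is placed at index 1. All elements to the left of the pivot are <= 8, and all elements to the right are > 8.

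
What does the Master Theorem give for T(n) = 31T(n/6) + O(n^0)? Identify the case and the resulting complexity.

Master Theorem for T(n) = 31T(n/6) + O(n^0):

a = 31, b = 6, c = 0
log_b(a) = log_6(31) = 1.9165

Case 1: c = 0 < log_6(31) = 1.9165
T(n) = O(n^(log_6 31))

For T(n) = 31T(n/6) + O(n^0): log_6(31) = 1.9165. This is Case 1 of the Master Theorem (c < log_b(a), work dominated by leaves), giving O(n^(log_6 31)).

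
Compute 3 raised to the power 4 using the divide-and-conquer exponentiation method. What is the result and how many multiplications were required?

Computing 3^4 by squaring (build up from 3^1; each line after the first costs one multiplication):

3^1 = 3
3^2 = (3^1)^2 = 3^2 = 9
3^4 = (3^2)^2 = 9^2 = 81

Result: 81
Multiplications needed: 2 (2 lines after 3^1)

3^4 = 81. Using exponentiation by squaring, this requires 2 multiplications. The key idea: if the exponent is even, square the half-power; if odd, multiply by the base once.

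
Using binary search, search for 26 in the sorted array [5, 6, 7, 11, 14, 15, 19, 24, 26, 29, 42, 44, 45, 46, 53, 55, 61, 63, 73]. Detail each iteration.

Binary search for 26 in [5, 6, 7, 11, 14, 15, 19, 24, 26, 29, 42, 44, 45, 46, 53, 55, 61, 63, 73]:

lo=0, hi=18, mid=9, arr[mid]=29 -> 29 > 26, search left half
lo=0, hi=8, mid=4, arr[mid]=14 -> 14 < 26, search right half
lo=5, hi=8, mid=6, arr[mid]=19 -> 19 < 26, search right half
lo=7, hi=8, mid=7, arr[mid]=24 -> 24 < 26, search right half
lo=8, hi=8, mid=8, arr[mid]=26 -> Found target at index 8!

Binary search finds 26 at index 8 after 5 comparisons. The search repeatedly halves the search space by comparing with the middle element.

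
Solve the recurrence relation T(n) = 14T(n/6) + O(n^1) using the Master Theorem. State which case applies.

Master Theorem for T(n) = 14T(n/6) + O(n^1):

a = 14, b = 6, c = 1
log_b(a) = log_6(14) = 1.4729

Case 1: c = 1 < log_6(14) = 1.4729
T(n) = O(n^(log_6 14))

For T(n) = 14T(n/6) + O(n^1): log_6(14) = 1.4729. This is Case 1 of the Master Theorem (c < log_b(a), work dominated by leaves), giving O(n^(log_6 14)).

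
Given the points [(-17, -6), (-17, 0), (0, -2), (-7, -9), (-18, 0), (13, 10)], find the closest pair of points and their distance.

Computing all pairwise distances among 6 points:

d((-17, -6), (-17, 0)) = 6.0
d((-17, -6), (0, -2)) = 17.4642
d((-17, -6), (-7, -9)) = 10.4403
d((-17, -6), (-18, 0)) = 6.0828
d((-17, -6), (13, 10)) = 34.0
d((-17, 0), (0, -2)) = 17.1172
d((-17, 0), (-7, -9)) = 13.4536
d((-17, 0), (-18, 0)) = 1.0 <-- minimum
d((-17, 0), (13, 10)) = 31.6228
d((0, -2), (-7, -9)) = 9.8995
d((0, -2), (-18, 0)) = 18.1108
d((0, -2), (13, 10)) = 17.6918
d((-7, -9), (-18, 0)) = 14.2127
d((-7, -9), (13, 10)) = 27.5862
d((-18, 0), (13, 10)) = 32.573

Closest pair: (-17, 0) and (-18, 0) with distance 1.0

The closest pair is (-17, 0) and (-18, 0) with Euclidean distance 1.0. For 6 points, brute-force pairwise comparison is shown above. For large n, the divide-and-conquer algorithm (sort by x, recurse on halves, check the dividing strip) achieves O(n log n).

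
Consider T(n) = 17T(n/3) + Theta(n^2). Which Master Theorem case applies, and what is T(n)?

Master Theorem for T(n) = 17T(n/3) + O(n^2):

a = 17, b = 3, c = 2
log_b(a) = log_3(17) = 2.5789

Case 1: c = 2 < log_3(17) = 2.5789
T(n) = O(n^(log_3 17))

For T(n) = 17T(n/3) + O(n^2): log_3(17) = 2.5789. This is Case 1 of the Master Theorem (c < log_b(a), work dominated by leaves), giving O(n^(log_3 17)).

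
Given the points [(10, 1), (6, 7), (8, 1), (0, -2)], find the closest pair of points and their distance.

Computing all pairwise distances among 4 points:

d((10, 1), (6, 7)) = 7.2111
d((10, 1), (8, 1)) = 2.0 <-- minimum
d((10, 1), (0, -2)) = 10.4403
d((6, 7), (8, 1)) = 6.3246
d((6, 7), (0, -2)) = 10.8167
d((8, 1), (0, -2)) = 8.544

Closest pair: (10, 1) and (8, 1) with distance 2.0

The closest pair is (10, 1) and (8, 1) with Euclidean distance 2.0. For 4 points, brute-force pairwise comparison is shown above. For large n, the divide-and-conquer algorithm (sort by x, recurse on halves, check the dividing strip) achieves O(n log n).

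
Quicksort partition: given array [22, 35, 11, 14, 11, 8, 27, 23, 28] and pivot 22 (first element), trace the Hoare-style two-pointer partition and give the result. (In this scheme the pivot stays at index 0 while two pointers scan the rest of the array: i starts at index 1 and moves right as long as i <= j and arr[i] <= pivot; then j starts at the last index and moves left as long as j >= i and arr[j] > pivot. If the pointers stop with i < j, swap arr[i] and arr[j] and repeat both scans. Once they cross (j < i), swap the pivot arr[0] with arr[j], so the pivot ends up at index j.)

Hoare-style two-pointer partition with pivot = 22:

Initial array: [22, 35, 11, 14, 11, 8, 27, 23, 28]

Pointers start at i = 1, j = 8.
i stops at index 1 (arr[1]=35 > 22), j stops at index 5 (arr[5]=8 <= 22): swap arr[1] and arr[5], array becomes [22, 8, 11, 14, 11, 35, 27, 23, 28]
i ends at 5, j ends at 4: the pointers have crossed (j < i), so scanning stops.

Swap pivot arr[0] with arr[4] to place pivot at position 4: [11, 8, 11, 14, 22, 35, 27, 23, 28]
Pivot position: 4

After partitioning with pivot 22, the array becomes [11, 8, 11, 14, 22, 35, 27, 23, 28]. The pivot is placed at index 4. All elements to the left of the pivot are <= 22, and all elements to the right are > 22.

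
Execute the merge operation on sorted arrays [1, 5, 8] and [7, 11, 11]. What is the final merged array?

Merging process:

Compare 1 vs 7: take 1 from left. Merged: [1]
Compare 5 vs 7: take 5 from left. Merged: [1, 5]
Compare 8 vs 7: take 7 from right. Merged: [1, 5, 7]
Compare 8 vs 11: take 8 from left. Merged: [1, 5, 7, 8]
Append remaining from right: [11, 11]. Merged: [1, 5, 7, 8, 11, 11]

Final merged array: [1, 5, 7, 8, 11, 11]
Total comparisons: 4

The merged array is [1, 5, 7, 8, 11, 11], requiring 4 comparisons. The merge step runs in O(n) time where n is the total number of elements.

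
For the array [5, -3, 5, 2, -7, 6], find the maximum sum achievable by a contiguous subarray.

Using Kadane's algorithm on [5, -3, 5, 2, -7, 6]:

Scanning through the array:
Position 1 (value -3): max_ending_here = 2, max_so_far = 5
Position 2 (value 5): max_ending_here = 7, max_so_far = 7
Position 3 (value 2): max_ending_here = 9, max_so_far = 9
Position 4 (value -7): max_ending_here = 2, max_so_far = 9
Position 5 (value 6): max_ending_here = 8, max_so_far = 9

Maximum subarray: [5, -3, 5, 2]
Maximum sum: 9

The maximum subarray is [5, -3, 5, 2] with sum 9. This subarray runs from index 0 to index 3.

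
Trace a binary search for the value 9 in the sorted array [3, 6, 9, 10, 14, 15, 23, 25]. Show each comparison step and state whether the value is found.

Binary search for 9 in [3, 6, 9, 10, 14, 15, 23, 25]:

lo=0, hi=7, mid=3, arr[mid]=10 -> 10 > 9, search left half
lo=0, hi=2, mid=1, arr[mid]=6 -> 6 < 9, search right half
lo=2, hi=2, mid=2, arr[mid]=9 -> Found target at index 2!

Binary search finds 9 at index 2 after 3 comparisons. The search repeatedly halves the search space by comparing with the middle element.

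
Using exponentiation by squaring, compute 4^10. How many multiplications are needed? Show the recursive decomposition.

Computing 4^10 by squaring (build up from 4^1; each line after the first costs one multiplication):

4^1 = 4
4^2 = (4^1)^2 = 4^2 = 16
4^4 = (4^2)^2 = 16^2 = 256
4^5 = 4 * 4^4 = 4 * 256 = 1024
4^10 = (4^5)^2 = 1024^2 = 1048576

Result: 1048576
Multiplications needed: 4 (4 lines after 4^1)

4^10 = 1048576. Using exponentiation by squaring, this requires 4 multiplications. The key idea: if the exponent is even, square the half-power; if odd, multiply by the base once.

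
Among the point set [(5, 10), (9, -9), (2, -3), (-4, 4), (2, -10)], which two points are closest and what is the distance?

Computing all pairwise distances among 5 points:

d((5, 10), (9, -9)) = 19.4165
d((5, 10), (2, -3)) = 13.3417
d((5, 10), (-4, 4)) = 10.8167
d((5, 10), (2, -10)) = 20.2237
d((9, -9), (2, -3)) = 9.2195
d((9, -9), (-4, 4)) = 18.3848
d((9, -9), (2, -10)) = 7.0711
d((2, -3), (-4, 4)) = 9.2195
d((2, -3), (2, -10)) = 7.0 <-- minimum
d((-4, 4), (2, -10)) = 15.2315

Closest pair: (2, -3) and (2, -10) with distance 7.0

The closest pair is (2, -3) and (2, -10) with Euclidean distance 7.0. For 5 points, brute-force pairwise comparison is shown above. For large n, the divide-and-conquer algorithm (sort by x, recurse on halves, check the dividing strip) achieves O(n log n).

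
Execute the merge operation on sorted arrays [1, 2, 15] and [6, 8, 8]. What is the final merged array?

Merging process:

Compare 1 vs 6: take 1 from left. Merged: [1]
Compare 2 vs 6: take 2 from left. Merged: [1, 2]
Compare 15 vs 6: take 6 from right. Merged: [1, 2, 6]
Compare 15 vs 8: take 8 from right. Merged: [1, 2, 6, 8]
Compare 15 vs 8: take 8 from right. Merged: [1, 2, 6, 8, 8]
Append remaining from left: [15]. Merged: [1, 2, 6, 8, 8, 15]

Final merged array: [1, 2, 6, 8, 8, 15]
Total comparisons: 5

The merged array is [1, 2, 6, 8, 8, 15], requiring 5 comparisons. The merge step runs in O(n) time where n is the total number of elements.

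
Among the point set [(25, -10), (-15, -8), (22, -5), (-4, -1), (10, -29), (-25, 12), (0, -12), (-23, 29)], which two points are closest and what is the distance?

Computing all pairwise distances among 8 points:

d((25, -10), (-15, -8)) = 40.05
d((25, -10), (22, -5)) = 5.831 <-- minimum
d((25, -10), (-4, -1)) = 30.3645
d((25, -10), (10, -29)) = 24.2074
d((25, -10), (-25, 12)) = 54.626
d((25, -10), (0, -12)) = 25.0799
d((25, -10), (-23, 29)) = 61.8466
d((-15, -8), (22, -5)) = 37.1214
d((-15, -8), (-4, -1)) = 13.0384
d((-15, -8), (10, -29)) = 32.6497
d((-15, -8), (-25, 12)) = 22.3607
d((-15, -8), (0, -12)) = 15.5242
d((-15, -8), (-23, 29)) = 37.855
d((22, -5), (-4, -1)) = 26.3059
d((22, -5), (10, -29)) = 26.8328
d((22, -5), (-25, 12)) = 49.98
d((22, -5), (0, -12)) = 23.0868
d((22, -5), (-23, 29)) = 56.4004
d((-4, -1), (10, -29)) = 31.305
d((-4, -1), (-25, 12)) = 24.6982
d((-4, -1), (0, -12)) = 11.7047
d((-4, -1), (-23, 29)) = 35.5106
d((10, -29), (-25, 12)) = 53.9073
d((10, -29), (0, -12)) = 19.7231
d((10, -29), (-23, 29)) = 66.7308
d((-25, 12), (0, -12)) = 34.6554
d((-25, 12), (-23, 29)) = 17.1172
d((0, -12), (-23, 29)) = 47.0106

Closest pair: (25, -10) and (22, -5) with distance 5.831

The closest pair is (25, -10) and (22, -5) with Euclidean distance 5.831. For 8 points, brute-force pairwise comparison is shown above. For large n, the divide-and-conquer algorithm (sort by x, recurse on halves, check the dividing strip) achieves O(n log n).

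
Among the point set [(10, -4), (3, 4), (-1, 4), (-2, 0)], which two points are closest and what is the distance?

Computing all pairwise distances among 4 points:

d((10, -4), (3, 4)) = 10.6301
d((10, -4), (-1, 4)) = 13.6015
d((10, -4), (-2, 0)) = 12.6491
d((3, 4), (-1, 4)) = 4.0 <-- minimum
d((3, 4), (-2, 0)) = 6.4031
d((-1, 4), (-2, 0)) = 4.1231

Closest pair: (3, 4) and (-1, 4) with distance 4.0

The closest pair is (3, 4) and (-1, 4) with Euclidean distance 4.0. For 4 points, brute-force pairwise comparison is shown above. For large n, the divide-and-conquer algorithm (sort by x, recurse on halves, check the dividing strip) achieves O(n log n).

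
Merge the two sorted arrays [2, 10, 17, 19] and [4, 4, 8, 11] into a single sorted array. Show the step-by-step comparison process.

Merging process:

Compare 2 vs 4: take 2 from left. Merged: [2]
Compare 10 vs 4: take 4 from right. Merged: [2, 4]
Compare 10 vs 4: take 4 from right. Merged: [2, 4, 4]
Compare 10 vs 8: take 8 from right. Merged: [2, 4, 4, 8]
Compare 10 vs 11: take 10 from left. Merged: [2, 4, 4, 8, 10]
Compare 17 vs 11: take 11 from right. Merged: [2, 4, 4, 8, 10, 11]
Append remaining from left: [17, 19]. Merged: [2, 4, 4, 8, 10, 11, 17, 19]

Final merged array: [2, 4, 4, 8, 10, 11, 17, 19]
Total comparisons: 6

The merged array is [2, 4, 4, 8, 10, 11, 17, 19], requiring 6 comparisons. The merge step runs in O(n) time where n is the total number of elements.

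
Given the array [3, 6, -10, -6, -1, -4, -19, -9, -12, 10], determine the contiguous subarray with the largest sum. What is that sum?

Using Kadane's algorithm on [3, 6, -10, -6, -1, -4, -19, -9, -12, 10]:

Scanning through the array:
Position 1 (value 6): max_ending_here = 9, max_so_far = 9
Position 2 (value -10): max_ending_here = -1, max_so_far = 9
Position 3 (value -6): max_ending_here = -6, max_so_far = 9
Position 4 (value -1): max_ending_here = -1, max_so_far = 9
Position 5 (value -4): max_ending_here = -4, max_so_far = 9
Position 6 (value -19): max_ending_here = -19, max_so_far = 9
Position 7 (value -9): max_ending_here = -9, max_so_far = 9
Position 8 (value -12): max_ending_here = -12, max_so_far = 9
Position 9 (value 10): max_ending_here = 10, max_so_far = 10

Maximum subarray: [10]
Maximum sum: 10

The maximum subarray is [10] with sum 10. This subarray runs from index 9 to index 9.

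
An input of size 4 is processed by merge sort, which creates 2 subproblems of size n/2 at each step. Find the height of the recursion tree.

For divide and conquer with division factor 2:

Problem sizes at each level:
Level 0: 4
Level 1: 2
Level 2: 1

The root is level 0 and the size-1 base case is level 2 (the tree spans levels 0 through 2, i.e. 3 levels counting the root), so the depth is the number of divisions: log_2(4) = 2

The recursion tree depth is log_2(4) = 2. At each level, the problem size is divided by 2, so it takes 2 divisions to reduce to a base case of size 1. The algorithm makes 2 recursive calls at each level.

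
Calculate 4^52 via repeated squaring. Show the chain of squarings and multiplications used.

Computing 4^52 by squaring (build up from 4^1; each line after the first costs one multiplication):

4^1 = 4
4^2 = (4^1)^2 = 4^2 = 16
4^3 = 4 * 4^2 = 4 * 16 = 64
4^6 = (4^3)^2 = 64^2 = 4096
4^12 = (4^6)^2 = 4096^2 = 16777216
4^13 = 4 * 4^12 = 4 * 16777216 = 67108864
4^26 = (4^13)^2 = 67108864^2 = 4503599627370496
4^52 = (4^26)^2 = 4503599627370496^2 = 20282409603651670423947251286016

Result: 20282409603651670423947251286016
Multiplications needed: 7 (7 lines after 4^1)

4^52 = 20282409603651670423947251286016. Using exponentiation by squaring, this requires 7 multiplications. The key idea: if the exponent is even, square the half-power; if odd, multiply by the base once.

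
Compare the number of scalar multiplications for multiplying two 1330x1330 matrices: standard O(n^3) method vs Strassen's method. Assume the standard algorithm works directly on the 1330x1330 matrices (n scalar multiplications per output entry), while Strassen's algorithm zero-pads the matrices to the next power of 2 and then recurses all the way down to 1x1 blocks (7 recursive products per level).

Matrix multiplication for 1330x1330 matrices:

Strassen's algorithm requires power-of-2 dimensions. Pad 1330x1330 to 2048x2048 (next power of 2).

Standard algorithm: 1330^3 = 2352637000 multiplications
Strassen's algorithm: 7^(log2(2048)) = 7^11 = 1977326743 multiplications
Savings: 2352637000 - 1977326743 = 375310257 multiplications

Standard: 2352637000 multiplications (1330^3). Strassen: 1977326743 multiplications (7^11, after padding to 2048x2048). Strassen reduces 8 recursive multiplications to 7 at each level.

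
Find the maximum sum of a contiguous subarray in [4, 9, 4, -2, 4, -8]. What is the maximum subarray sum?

Using Kadane's algorithm on [4, 9, 4, -2, 4, -8]:

Scanning through the array:
Position 1 (value 9): max_ending_here = 13, max_so_far = 13
Position 2 (value 4): max_ending_here = 17, max_so_far = 17
Position 3 (value -2): max_ending_here = 15, max_so_far = 17
Position 4 (value 4): max_ending_here = 19, max_so_far = 19
Position 5 (value -8): max_ending_here = 11, max_so_far = 19

Maximum subarray: [4, 9, 4, -2, 4]
Maximum sum: 19

The maximum subarray is [4, 9, 4, -2, 4] with sum 19. This subarray runs from index 0 to index 4.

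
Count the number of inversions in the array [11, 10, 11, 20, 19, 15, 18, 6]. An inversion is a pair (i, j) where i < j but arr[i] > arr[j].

Finding inversions in [11, 10, 11, 20, 19, 15, 18, 6]:

(0, 1): arr[0]=11 > arr[1]=10
(0, 7): arr[0]=11 > arr[7]=6
(1, 7): arr[1]=10 > arr[7]=6
(2, 7): arr[2]=11 > arr[7]=6
(3, 4): arr[3]=20 > arr[4]=19
(3, 5): arr[3]=20 > arr[5]=15
(3, 6): arr[3]=20 > arr[6]=18
(3, 7): arr[3]=20 > arr[7]=6
(4, 5): arr[4]=19 > arr[5]=15
(4, 6): arr[4]=19 > arr[6]=18
(4, 7): arr[4]=19 > arr[7]=6
(5, 7): arr[5]=15 > arr[7]=6
(6, 7): arr[6]=18 > arr[7]=6

Total inversions: 13

The array has 13 inversion(s): (0,1), (0,7), (1,7), (2,7), (3,4), (3,5), (3,6), (3,7), (4,5), (4,6), (4,7), (5,7), (6,7). Each pair (i,j) satisfies i < j and arr[i] > arr[j].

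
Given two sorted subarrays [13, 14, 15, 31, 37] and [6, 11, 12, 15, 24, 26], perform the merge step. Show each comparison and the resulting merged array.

Merging process:

Compare 13 vs 6: take 6 from right. Merged: [6]
Compare 13 vs 11: take 11 from right. Merged: [6, 11]
Compare 13 vs 12: take 12 from right. Merged: [6, 11, 12]
Compare 13 vs 15: take 13 from left. Merged: [6, 11, 12, 13]
Compare 14 vs 15: take 14 from left. Merged: [6, 11, 12, 13, 14]
Compare 15 vs 15: take 15 from left. Merged: [6, 11, 12, 13, 14, 15]
Compare 31 vs 15: take 15 from right. Merged: [6, 11, 12, 13, 14, 15, 15]
Compare 31 vs 24: take 24 from right. Merged: [6, 11, 12, 13, 14, 15, 15, 24]
Compare 31 vs 26: take 26 from right. Merged: [6, 11, 12, 13, 14, 15, 15, 24, 26]
Append remaining from left: [31, 37]. Merged: [6, 11, 12, 13, 14, 15, 15, 24, 26, 31, 37]

Final merged array: [6, 11, 12, 13, 14, 15, 15, 24, 26, 31, 37]
Total comparisons: 9

The merged array is [6, 11, 12, 13, 14, 15, 15, 24, 26, 31, 37], requiring 9 comparisons. The merge step runs in O(n) time where n is the total number of elements.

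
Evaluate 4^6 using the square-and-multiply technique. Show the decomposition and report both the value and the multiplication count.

Computing 4^6 by squaring (build up from 4^1; each line after the first costs one multiplication):

4^1 = 4
4^2 = (4^1)^2 = 4^2 = 16
4^3 = 4 * 4^2 = 4 * 16 = 64
4^6 = (4^3)^2 = 64^2 = 4096

Result: 4096
Multiplications needed: 3 (3 lines after 4^1)

4^6 = 4096. Using exponentiation by squaring, this requires 3 multiplications. The key idea: if the exponent is even, square the half-power; if odd, multiply by the base once.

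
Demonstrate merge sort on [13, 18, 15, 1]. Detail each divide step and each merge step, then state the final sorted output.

Merge sort trace:

Split: [13, 18, 15, 1] -> [13, 18] and [15, 1]
  Split: [13, 18] -> [13] and [18]
  Merge: [13] + [18] -> [13, 18]
  Split: [15, 1] -> [15] and [1]
  Merge: [15] + [1] -> [1, 15]
Merge: [13, 18] + [1, 15] -> [1, 13, 15, 18]

Final sorted array: [1, 13, 15, 18]

The merge sort proceeds by recursively splitting the array and merging sorted halves.
After all merges, the sorted array is [1, 13, 15, 18].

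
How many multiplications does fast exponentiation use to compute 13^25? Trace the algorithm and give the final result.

Computing 13^25 by squaring (build up from 13^1; each line after the first costs one multiplication):

13^1 = 13
13^2 = (13^1)^2 = 13^2 = 169
13^3 = 13 * 13^2 = 13 * 169 = 2197
13^6 = (13^3)^2 = 2197^2 = 4826809
13^12 = (13^6)^2 = 4826809^2 = 23298085122481
13^24 = (13^12)^2 = 23298085122481^2 = 542800770374370512771595361
13^25 = 13 * 13^24 = 13 * 542800770374370512771595361 = 7056410014866816666030739693

Result: 7056410014866816666030739693
Multiplications needed: 6 (6 lines after 13^1)

13^25 = 7056410014866816666030739693. Using exponentiation by squaring, this requires 6 multiplications. The key idea: if the exponent is even, square the half-power; if odd, multiply by the base once.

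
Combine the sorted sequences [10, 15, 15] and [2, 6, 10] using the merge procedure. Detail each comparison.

Merging process:

Compare 10 vs 2: take 2 from right. Merged: [2]
Compare 10 vs 6: take 6 from right. Merged: [2, 6]
Compare 10 vs 10: take 10 from left. Merged: [2, 6, 10]
Compare 15 vs 10: take 10 from right. Merged: [2, 6, 10, 10]
Append remaining from left: [15, 15]. Merged: [2, 6, 10, 10, 15, 15]

Final merged array: [2, 6, 10, 10, 15, 15]
Total comparisons: 4

The merged array is [2, 6, 10, 10, 15, 15], requiring 4 comparisons. The merge step runs in O(n) time where n is the total number of elements.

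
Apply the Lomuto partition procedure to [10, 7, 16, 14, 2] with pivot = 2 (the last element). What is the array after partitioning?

Lomuto partition with pivot = 2:

Initial array: [10, 7, 16, 14, 2]

arr[0]=10 > 2: no swap
arr[1]=7 > 2: no swap
arr[2]=16 > 2: no swap
arr[3]=14 > 2: no swap

Place pivot at position 0: [2, 7, 16, 14, 10]
Pivot position: 0

After partitioning with pivot 2, the array becomes [2, 7, 16, 14, 10]. The pivot is placed at index 0. All elements to the left of the pivot are <= 2, and all elements to the right are > 2.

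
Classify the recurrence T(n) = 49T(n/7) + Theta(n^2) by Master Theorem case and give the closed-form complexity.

Master Theorem for T(n) = 49T(n/7) + O(n^2):

a = 49, b = 7, c = 2
log_b(a) = log_7(49) = 2.0000

Case 2: c = 2 = log_7(49) = 2.0000
T(n) = O(n^2 log n) = O(n^2 log n)

For T(n) = 49T(n/7) + O(n^2): log_7(49) = 2.0000. This is Case 2 of the Master Theorem (c = log_b(a), equal work at all levels), giving O(n^2 log n).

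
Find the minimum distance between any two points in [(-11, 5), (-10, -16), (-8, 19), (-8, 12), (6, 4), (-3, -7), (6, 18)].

Computing all pairwise distances among 7 points:

d((-11, 5), (-10, -16)) = 21.0238
d((-11, 5), (-8, 19)) = 14.3178
d((-11, 5), (-8, 12)) = 7.6158
d((-11, 5), (6, 4)) = 17.0294
d((-11, 5), (-3, -7)) = 14.4222
d((-11, 5), (6, 18)) = 21.4009
d((-10, -16), (-8, 19)) = 35.0571
d((-10, -16), (-8, 12)) = 28.0713
d((-10, -16), (6, 4)) = 25.6125
d((-10, -16), (-3, -7)) = 11.4018
d((-10, -16), (6, 18)) = 37.5766
d((-8, 19), (-8, 12)) = 7.0 <-- minimum
d((-8, 19), (6, 4)) = 20.5183
d((-8, 19), (-3, -7)) = 26.4764
d((-8, 19), (6, 18)) = 14.0357
d((-8, 12), (6, 4)) = 16.1245
d((-8, 12), (-3, -7)) = 19.6469
d((-8, 12), (6, 18)) = 15.2315
d((6, 4), (-3, -7)) = 14.2127
d((6, 4), (6, 18)) = 14.0
d((-3, -7), (6, 18)) = 26.5707

Closest pair: (-8, 19) and (-8, 12) with distance 7.0

The closest pair is (-8, 19) and (-8, 12) with Euclidean distance 7.0. For 7 points, brute-force pairwise comparison is shown above. For large n, the divide-and-conquer algorithm (sort by x, recurse on halves, check the dividing strip) achieves O(n log n).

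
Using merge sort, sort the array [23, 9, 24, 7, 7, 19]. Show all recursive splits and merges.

Merge sort trace:

Split: [23, 9, 24, 7, 7, 19] -> [23, 9, 24] and [7, 7, 19]
  Split: [23, 9, 24] -> [23] and [9, 24]
    Split: [9, 24] -> [9] and [24]
    Merge: [9] + [24] -> [9, 24]
  Merge: [23] + [9, 24] -> [9, 23, 24]
  Split: [7, 7, 19] -> [7] and [7, 19]
    Split: [7, 19] -> [7] and [19]
    Merge: [7] + [19] -> [7, 19]
  Merge: [7] + [7, 19] -> [7, 7, 19]
Merge: [9, 23, 24] + [7, 7, 19] -> [7, 7, 9, 19, 23, 24]

Final sorted array: [7, 7, 9, 19, 23, 24]

The merge sort proceeds by recursively splitting the array and merging sorted halves.
After all merges, the sorted array is [7, 7, 9, 19, 23, 24].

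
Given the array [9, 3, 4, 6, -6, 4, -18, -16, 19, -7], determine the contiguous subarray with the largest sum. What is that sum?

Using Kadane's algorithm on [9, 3, 4, 6, -6, 4, -18, -16, 19, -7]:

Scanning through the array:
Position 1 (value 3): max_ending_here = 12, max_so_far = 12
Position 2 (value 4): max_ending_here = 16, max_so_far = 16
Position 3 (value 6): max_ending_here = 22, max_so_far = 22
Position 4 (value -6): max_ending_here = 16, max_so_far = 22
Position 5 (value 4): max_ending_here = 20, max_so_far = 22
Position 6 (value -18): max_ending_here = 2, max_so_far = 22
Position 7 (value -16): max_ending_here = -14, max_so_far = 22
Position 8 (value 19): max_ending_here = 19, max_so_far = 22
Position 9 (value -7): max_ending_here = 12, max_so_far = 22

Maximum subarray: [9, 3, 4, 6]
Maximum sum: 22

The maximum subarray is [9, 3, 4, 6] with sum 22. This subarray runs from index 0 to index 3.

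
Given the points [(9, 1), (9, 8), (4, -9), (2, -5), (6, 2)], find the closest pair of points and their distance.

Computing all pairwise distances among 5 points:

d((9, 1), (9, 8)) = 7.0
d((9, 1), (4, -9)) = 11.1803
d((9, 1), (2, -5)) = 9.2195
d((9, 1), (6, 2)) = 3.1623 <-- minimum
d((9, 8), (4, -9)) = 17.72
d((9, 8), (2, -5)) = 14.7648
d((9, 8), (6, 2)) = 6.7082
d((4, -9), (2, -5)) = 4.4721
d((4, -9), (6, 2)) = 11.1803
d((2, -5), (6, 2)) = 8.0623

Closest pair: (9, 1) and (6, 2) with distance 3.1623

The closest pair is (9, 1) and (6, 2) with Euclidean distance 3.1623. For 5 points, brute-force pairwise comparison is shown above. For large n, the divide-and-conquer algorithm (sort by x, recurse on halves, check the dividing strip) achieves O(n log n).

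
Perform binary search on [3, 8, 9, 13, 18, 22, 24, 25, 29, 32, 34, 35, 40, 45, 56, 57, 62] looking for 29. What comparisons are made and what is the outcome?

Binary search for 29 in [3, 8, 9, 13, 18, 22, 24, 25, 29, 32, 34, 35, 40, 45, 56, 57, 62]:

lo=0, hi=16, mid=8, arr[mid]=29 -> Found target at index 8!

Binary search finds 29 at index 8 after 1 comparisons. The search repeatedly halves the search space by comparing with the middle element.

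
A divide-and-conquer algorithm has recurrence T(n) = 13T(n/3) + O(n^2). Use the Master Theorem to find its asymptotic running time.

Master Theorem for T(n) = 13T(n/3) + O(n^2):

a = 13, b = 3, c = 2
log_b(a) = log_3(13) = 2.3347

Case 1: c = 2 < log_3(13) = 2.3347
T(n) = O(n^(log_3 13))

For T(n) = 13T(n/3) + O(n^2): log_3(13) = 2.3347. This is Case 1 of the Master Theorem (c < log_b(a), work dominated by leaves), giving O(n^(log_3 13)).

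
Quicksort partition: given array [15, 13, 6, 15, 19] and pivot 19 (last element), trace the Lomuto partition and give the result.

Lomuto partition with pivot = 19:

Initial array: [15, 13, 6, 15, 19]

arr[0]=15 <= 19: swap with position 0, array becomes [15, 13, 6, 15, 19]
arr[1]=13 <= 19: swap with position 1, array becomes [15, 13, 6, 15, 19]
arr[2]=6 <= 19: swap with position 2, array becomes [15, 13, 6, 15, 19]
arr[3]=15 <= 19: swap with position 3, array becomes [15, 13, 6, 15, 19]

Place pivot at position 4: [15, 13, 6, 15, 19]
Pivot position: 4

After partitioning with pivot 19, the array becomes [15, 13, 6, 15, 19]. The pivot is placed at index 4. All elements to the left of the pivot are <= 19, and all elements to the right are > 19.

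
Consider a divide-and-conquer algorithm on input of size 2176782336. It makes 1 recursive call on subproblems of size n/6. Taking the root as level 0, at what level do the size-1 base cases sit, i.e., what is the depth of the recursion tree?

For divide and conquer with division factor 6:

Problem sizes at each level:
Level 0: 2176782336
Level 1: 362797056
Level 2: 60466176
Level 3: 10077696
Level 4: 1679616
Level 5: 279936
Level 6: 46656
Level 7: 7776
Level 8: 1296
Level 9: 216
Level 10: 36
Level 11: 6
Level 12: 1

The root is level 0 and the size-1 base case is level 12 (the tree spans levels 0 through 12, i.e. 13 levels counting the root), so the depth is the number of divisions: log_6(2176782336) = 12

The recursion tree depth is log_6(2176782336) = 12. At each level, the problem size is divided by 6, so it takes 12 divisions to reduce to a base case of size 1. The algorithm makes 1 recursive call at each level.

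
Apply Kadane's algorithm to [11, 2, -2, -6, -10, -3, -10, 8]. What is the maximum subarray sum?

Using Kadane's algorithm on [11, 2, -2, -6, -10, -3, -10, 8]:

Scanning through the array:
Position 1 (value 2): max_ending_here = 13, max_so_far = 13
Position 2 (value -2): max_ending_here = 11, max_so_far = 13
Position 3 (value -6): max_ending_here = 5, max_so_far = 13
Position 4 (value -10): max_ending_here = -5, max_so_far = 13
Position 5 (value -3): max_ending_here = -3, max_so_far = 13
Position 6 (value -10): max_ending_here = -10, max_so_far = 13
Position 7 (value 8): max_ending_here = 8, max_so_far = 13

Maximum subarray: [11, 2]
Maximum sum: 13

The maximum subarray is [11, 2] with sum 13. This subarray runs from index 0 to index 1.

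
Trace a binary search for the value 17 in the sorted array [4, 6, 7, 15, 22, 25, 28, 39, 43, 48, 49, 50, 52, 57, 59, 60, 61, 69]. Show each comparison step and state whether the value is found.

Binary search for 17 in [4, 6, 7, 15, 22, 25, 28, 39, 43, 48, 49, 50, 52, 57, 59, 60, 61, 69]:

lo=0, hi=17, mid=8, arr[mid]=43 -> 43 > 17, search left half
lo=0, hi=7, mid=3, arr[mid]=15 -> 15 < 17, search right half
lo=4, hi=7, mid=5, arr[mid]=25 -> 25 > 17, search left half
lo=4, hi=4, mid=4, arr[mid]=22 -> 22 > 17, search left half
lo=4 > hi=3, target 17 not found

Binary search determines that 17 is not in the array after 4 comparisons. The search space was exhausted without finding the target.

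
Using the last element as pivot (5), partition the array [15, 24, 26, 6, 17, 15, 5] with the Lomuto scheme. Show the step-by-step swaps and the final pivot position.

Lomuto partition with pivot = 5:

Initial array: [15, 24, 26, 6, 17, 15, 5]

arr[0]=15 > 5: no swap
arr[1]=24 > 5: no swap
arr[2]=26 > 5: no swap
arr[3]=6 > 5: no swap
arr[4]=17 > 5: no swap
arr[5]=15 > 5: no swap

Place pivot at position 0: [5, 24, 26, 6, 17, 15, 15]
Pivot position: 0

After partitioning with pivot 5, the array becomes [5, 24, 26, 6, 17, 15, 15]. The pivot is placed at index 0. All elements to the left of the pivot are <= 5, and all elements to the right are > 5.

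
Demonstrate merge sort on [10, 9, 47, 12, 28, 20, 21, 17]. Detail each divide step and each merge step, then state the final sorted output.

Merge sort trace:

Split: [10, 9, 47, 12, 28, 20, 21, 17] -> [10, 9, 47, 12] and [28, 20, 21, 17]
  Split: [10, 9, 47, 12] -> [10, 9] and [47, 12]
    Split: [10, 9] -> [10] and [9]
    Merge: [10] + [9] -> [9, 10]
    Split: [47, 12] -> [47] and [12]
    Merge: [47] + [12] -> [12, 47]
  Merge: [9, 10] + [12, 47] -> [9, 10, 12, 47]
  Split: [28, 20, 21, 17] -> [28, 20] and [21, 17]
    Split: [28, 20] -> [28] and [20]
    Merge: [28] + [20] -> [20, 28]
    Split: [21, 17] -> [21] and [17]
    Merge: [21] + [17] -> [17, 21]
  Merge: [20, 28] + [17, 21] -> [17, 20, 21, 28]
Merge: [9, 10, 12, 47] + [17, 20, 21, 28] -> [9, 10, 12, 17, 20, 21, 28, 47]

Final sorted array: [9, 10, 12, 17, 20, 21, 28, 47]

The merge sort proceeds by recursively splitting the array and merging sorted halves.
After all merges, the sorted array is [9, 10, 12, 17, 20, 21, 28, 47].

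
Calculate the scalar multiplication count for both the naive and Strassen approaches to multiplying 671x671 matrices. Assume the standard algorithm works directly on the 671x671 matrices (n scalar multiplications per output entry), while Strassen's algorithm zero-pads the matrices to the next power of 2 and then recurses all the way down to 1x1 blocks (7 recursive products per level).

Matrix multiplication for 671x671 matrices:

Strassen's algorithm requires power-of-2 dimensions. Pad 671x671 to 1024x1024 (next power of 2).

Standard algorithm: 671^3 = 302111711 multiplications
Strassen's algorithm: 7^(log2(1024)) = 7^10 = 282475249 multiplications
Savings: 302111711 - 282475249 = 19636462 multiplications

Standard: 302111711 multiplications (671^3). Strassen: 282475249 multiplications (7^10, after padding to 1024x1024). Strassen reduces 8 recursive multiplications to 7 at each level.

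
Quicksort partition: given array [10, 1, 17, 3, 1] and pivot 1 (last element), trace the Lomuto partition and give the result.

Lomuto partition with pivot = 1:

Initial array: [10, 1, 17, 3, 1]

arr[0]=10 > 1: no swap
arr[1]=1 <= 1: swap with position 0, array becomes [1, 10, 17, 3, 1]
arr[2]=17 > 1: no swap
arr[3]=3 > 1: no swap

Place pivot at position 1: [1, 1, 17, 3, 10]
Pivot position: 1

After partitioning with pivot 1, the array becomes [1, 1, 17, 3, 10]. The pivot is placed at index 1. All elements to the left of the pivot are <= 1, and all elements to the right are > 1.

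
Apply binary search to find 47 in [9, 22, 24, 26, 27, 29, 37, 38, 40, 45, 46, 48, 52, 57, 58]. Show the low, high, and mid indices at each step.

Binary search for 47 in [9, 22, 24, 26, 27, 29, 37, 38, 40, 45, 46, 48, 52, 57, 58]:

lo=0, hi=14, mid=7, arr[mid]=38 -> 38 < 47, search right half
lo=8, hi=14, mid=11, arr[mid]=48 -> 48 > 47, search left half
lo=8, hi=10, mid=9, arr[mid]=45 -> 45 < 47, search right half
lo=10, hi=10, mid=10, arr[mid]=46 -> 46 < 47, search right half
lo=11 > hi=10, target 47 not found

Binary search determines that 47 is not in the array after 4 comparisons. The search space was exhausted without finding the target.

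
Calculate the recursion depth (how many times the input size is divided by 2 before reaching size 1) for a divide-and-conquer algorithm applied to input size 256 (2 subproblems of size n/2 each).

For divide and conquer with division factor 2:

Problem sizes at each level:
Level 0: 256
Level 1: 128
Level 2: 64
Level 3: 32
Level 4: 16
Level 5: 8
Level 6: 4
Level 7: 2
Level 8: 1

The root is level 0 and the size-1 base case is level 8 (the tree spans levels 0 through 8, i.e. 9 levels counting the root), so the depth is the number of divisions: log_2(256) = 8

The recursion tree depth is log_2(256) = 8. At each level, the problem size is divided by 2, so it takes 8 divisions to reduce to a base case of size 1. The algorithm makes 2 recursive calls at each level.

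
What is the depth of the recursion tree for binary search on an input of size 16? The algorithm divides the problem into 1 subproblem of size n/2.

For divide and conquer with division factor 2:

Problem sizes at each level:
Level 0: 16
Level 1: 8
Level 2: 4
Level 3: 2
Level 4: 1

The root is level 0 and the size-1 base case is level 4 (the tree spans levels 0 through 4, i.e. 5 levels counting the root), so the depth is the number of divisions: log_2(16) = 4

The recursion tree depth is log_2(16) = 4. At each level, the problem size is divided by 2, so it takes 4 divisions to reduce to a base case of size 1. The algorithm makes 1 recursive call at each level.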